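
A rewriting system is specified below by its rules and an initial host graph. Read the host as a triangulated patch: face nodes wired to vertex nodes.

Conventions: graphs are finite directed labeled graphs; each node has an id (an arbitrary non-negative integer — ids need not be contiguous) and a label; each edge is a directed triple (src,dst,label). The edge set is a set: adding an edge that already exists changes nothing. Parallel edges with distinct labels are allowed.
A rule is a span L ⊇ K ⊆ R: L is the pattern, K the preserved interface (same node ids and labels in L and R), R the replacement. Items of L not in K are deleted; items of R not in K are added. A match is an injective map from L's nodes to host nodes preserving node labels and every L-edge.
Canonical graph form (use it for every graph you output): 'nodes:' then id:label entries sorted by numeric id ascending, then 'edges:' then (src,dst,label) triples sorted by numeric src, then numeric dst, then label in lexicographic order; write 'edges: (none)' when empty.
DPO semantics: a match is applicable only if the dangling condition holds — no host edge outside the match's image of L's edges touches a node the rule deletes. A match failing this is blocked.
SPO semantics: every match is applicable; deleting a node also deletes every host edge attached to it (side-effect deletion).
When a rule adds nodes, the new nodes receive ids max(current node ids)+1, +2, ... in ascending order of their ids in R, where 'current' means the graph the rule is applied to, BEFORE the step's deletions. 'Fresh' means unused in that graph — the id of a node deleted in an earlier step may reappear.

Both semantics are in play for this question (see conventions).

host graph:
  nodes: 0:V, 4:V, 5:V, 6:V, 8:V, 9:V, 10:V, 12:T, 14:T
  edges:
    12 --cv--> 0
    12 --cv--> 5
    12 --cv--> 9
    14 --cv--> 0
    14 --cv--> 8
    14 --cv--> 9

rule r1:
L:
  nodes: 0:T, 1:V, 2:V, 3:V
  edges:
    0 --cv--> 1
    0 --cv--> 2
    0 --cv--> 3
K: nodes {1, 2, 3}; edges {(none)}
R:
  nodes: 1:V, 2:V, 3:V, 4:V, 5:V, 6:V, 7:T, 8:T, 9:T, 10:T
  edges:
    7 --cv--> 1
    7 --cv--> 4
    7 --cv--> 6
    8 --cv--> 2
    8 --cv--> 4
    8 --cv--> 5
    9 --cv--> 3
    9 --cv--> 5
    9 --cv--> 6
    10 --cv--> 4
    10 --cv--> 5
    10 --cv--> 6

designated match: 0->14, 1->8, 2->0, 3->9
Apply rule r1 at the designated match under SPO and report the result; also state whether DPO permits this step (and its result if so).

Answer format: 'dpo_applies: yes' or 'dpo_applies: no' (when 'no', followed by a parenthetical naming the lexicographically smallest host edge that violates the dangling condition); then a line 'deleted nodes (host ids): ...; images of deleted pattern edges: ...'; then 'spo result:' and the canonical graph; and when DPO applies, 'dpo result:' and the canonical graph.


dpo_applies: yes
deleted nodes (host ids): 14; images of deleted pattern edges: (14,0,cv); (14,8,cv); (14,9,cv)
spo result:
nodes: 0:V, 4:V, 5:V, 6:V, 8:V, 9:V, 10:V, 12:T, 15:V, 16:V, 17:V, 18:T, 19:T, 20:T, 21:T
edges: (12,0,cv); (12,5,cv); (12,9,cv); (18,8,cv); (18,15,cv); (18,17,cv); (19,0,cv); (19,15,cv); (19,16,cv); (20,9,cv); (20,16,cv); (20,17,cv); (21,15,cv); (21,16,cv); (21,17,cv)
dpo result:
nodes: 0:V, 4:V, 5:V, 6:V, 8:V, 9:V, 10:V, 12:T, 15:V, 16:V, 17:V, 18:T, 19:T, 20:T, 21:T
edges: (12,0,cv); (12,5,cv); (12,9,cv); (18,8,cv); (18,15,cv); (18,17,cv); (19,0,cv); (19,15,cv); (19,16,cv); (20,9,cv); (20,16,cv); (20,17,cv); (21,15,cv); (21,16,cv); (21,17,cv)


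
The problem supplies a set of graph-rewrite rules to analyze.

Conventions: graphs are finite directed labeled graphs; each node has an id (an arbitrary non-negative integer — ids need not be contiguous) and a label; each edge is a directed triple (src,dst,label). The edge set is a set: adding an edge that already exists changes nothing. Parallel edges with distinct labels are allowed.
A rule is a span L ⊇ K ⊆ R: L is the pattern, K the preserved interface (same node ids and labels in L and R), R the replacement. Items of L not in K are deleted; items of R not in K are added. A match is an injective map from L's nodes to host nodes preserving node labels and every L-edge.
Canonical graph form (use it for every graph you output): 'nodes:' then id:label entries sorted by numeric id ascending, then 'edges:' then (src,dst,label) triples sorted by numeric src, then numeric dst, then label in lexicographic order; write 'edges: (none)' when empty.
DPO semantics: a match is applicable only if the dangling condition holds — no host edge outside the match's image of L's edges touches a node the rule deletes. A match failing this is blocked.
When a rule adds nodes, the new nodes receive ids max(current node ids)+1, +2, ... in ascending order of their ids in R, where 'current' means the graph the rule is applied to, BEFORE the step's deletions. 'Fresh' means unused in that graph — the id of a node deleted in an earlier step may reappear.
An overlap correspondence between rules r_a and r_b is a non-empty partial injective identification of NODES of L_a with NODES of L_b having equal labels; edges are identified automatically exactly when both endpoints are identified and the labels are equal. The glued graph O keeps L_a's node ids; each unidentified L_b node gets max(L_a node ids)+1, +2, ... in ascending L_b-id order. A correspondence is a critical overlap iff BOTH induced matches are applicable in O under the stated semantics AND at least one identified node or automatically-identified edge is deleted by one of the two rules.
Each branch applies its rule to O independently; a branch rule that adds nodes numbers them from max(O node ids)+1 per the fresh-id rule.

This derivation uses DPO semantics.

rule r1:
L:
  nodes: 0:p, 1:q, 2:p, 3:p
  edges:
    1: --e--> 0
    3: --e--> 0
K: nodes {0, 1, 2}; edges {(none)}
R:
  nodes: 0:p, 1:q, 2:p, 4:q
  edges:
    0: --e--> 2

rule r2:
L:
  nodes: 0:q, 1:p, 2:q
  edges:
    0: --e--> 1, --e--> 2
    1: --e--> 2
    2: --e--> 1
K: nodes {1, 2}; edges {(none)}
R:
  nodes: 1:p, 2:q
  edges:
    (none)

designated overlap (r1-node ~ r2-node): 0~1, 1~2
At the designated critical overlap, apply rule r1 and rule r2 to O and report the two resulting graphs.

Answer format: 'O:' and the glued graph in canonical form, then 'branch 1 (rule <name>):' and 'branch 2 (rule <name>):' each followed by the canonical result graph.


O:
nodes: 0:p, 1:q, 2:p, 3:p, 4:q
edges: (0,1,e); (1,0,e); (3,0,e); (4,0,e); (4,1,e)
branch 1 (rule r1):
nodes: 0:p, 1:q, 2:p, 4:q, 5:q
edges: (0,1,e); (0,2,e); (4,0,e); (4,1,e)
branch 2 (rule r2):
nodes: 0:p, 1:q, 2:p, 3:p
edges: (3,0,e)


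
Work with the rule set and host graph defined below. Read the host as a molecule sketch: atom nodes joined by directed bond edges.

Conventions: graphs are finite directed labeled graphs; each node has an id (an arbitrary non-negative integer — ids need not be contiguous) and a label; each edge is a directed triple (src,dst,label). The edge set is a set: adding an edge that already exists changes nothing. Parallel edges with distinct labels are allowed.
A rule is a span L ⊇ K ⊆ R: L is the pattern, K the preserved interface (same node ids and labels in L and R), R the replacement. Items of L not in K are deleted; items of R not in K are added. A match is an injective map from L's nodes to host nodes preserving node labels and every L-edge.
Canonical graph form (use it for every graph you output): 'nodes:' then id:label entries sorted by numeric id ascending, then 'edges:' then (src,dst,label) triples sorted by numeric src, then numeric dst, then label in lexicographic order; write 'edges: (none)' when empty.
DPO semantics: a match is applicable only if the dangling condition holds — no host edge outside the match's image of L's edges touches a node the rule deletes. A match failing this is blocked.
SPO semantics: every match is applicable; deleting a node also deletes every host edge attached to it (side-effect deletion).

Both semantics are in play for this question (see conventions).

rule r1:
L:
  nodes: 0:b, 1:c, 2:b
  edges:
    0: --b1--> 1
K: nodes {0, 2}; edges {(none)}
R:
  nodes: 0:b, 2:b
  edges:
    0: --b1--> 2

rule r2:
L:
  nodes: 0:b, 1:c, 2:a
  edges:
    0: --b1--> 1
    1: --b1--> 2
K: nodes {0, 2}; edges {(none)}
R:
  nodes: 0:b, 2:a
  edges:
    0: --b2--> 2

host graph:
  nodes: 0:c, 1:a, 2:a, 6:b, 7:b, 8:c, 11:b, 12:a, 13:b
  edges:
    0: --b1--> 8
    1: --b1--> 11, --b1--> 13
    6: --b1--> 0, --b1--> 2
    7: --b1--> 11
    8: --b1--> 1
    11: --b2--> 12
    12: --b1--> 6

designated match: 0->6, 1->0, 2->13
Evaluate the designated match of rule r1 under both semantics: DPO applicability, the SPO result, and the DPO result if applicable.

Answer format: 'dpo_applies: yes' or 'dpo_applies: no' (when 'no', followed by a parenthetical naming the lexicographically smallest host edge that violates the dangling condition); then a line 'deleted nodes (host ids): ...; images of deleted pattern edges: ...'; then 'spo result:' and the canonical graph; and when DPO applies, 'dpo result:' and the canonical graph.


dpo_applies: no
(the rule deletes node 0, which keeps host edge (0,8,b1) outside the match image — the dangling condition fails, DPO blocks; SPO proceeds and side-deletes such edges)
deleted nodes (host ids): 0; images of deleted pattern edges: (6,0,b1)
spo result:
nodes: 1:a, 2:a, 6:b, 7:b, 8:c, 11:b, 12:a, 13:b
edges: (1,11,b1); (1,13,b1); (6,2,b1); (6,13,b1); (7,11,b1); (8,1,b1); (11,12,b2); (12,6,b1)


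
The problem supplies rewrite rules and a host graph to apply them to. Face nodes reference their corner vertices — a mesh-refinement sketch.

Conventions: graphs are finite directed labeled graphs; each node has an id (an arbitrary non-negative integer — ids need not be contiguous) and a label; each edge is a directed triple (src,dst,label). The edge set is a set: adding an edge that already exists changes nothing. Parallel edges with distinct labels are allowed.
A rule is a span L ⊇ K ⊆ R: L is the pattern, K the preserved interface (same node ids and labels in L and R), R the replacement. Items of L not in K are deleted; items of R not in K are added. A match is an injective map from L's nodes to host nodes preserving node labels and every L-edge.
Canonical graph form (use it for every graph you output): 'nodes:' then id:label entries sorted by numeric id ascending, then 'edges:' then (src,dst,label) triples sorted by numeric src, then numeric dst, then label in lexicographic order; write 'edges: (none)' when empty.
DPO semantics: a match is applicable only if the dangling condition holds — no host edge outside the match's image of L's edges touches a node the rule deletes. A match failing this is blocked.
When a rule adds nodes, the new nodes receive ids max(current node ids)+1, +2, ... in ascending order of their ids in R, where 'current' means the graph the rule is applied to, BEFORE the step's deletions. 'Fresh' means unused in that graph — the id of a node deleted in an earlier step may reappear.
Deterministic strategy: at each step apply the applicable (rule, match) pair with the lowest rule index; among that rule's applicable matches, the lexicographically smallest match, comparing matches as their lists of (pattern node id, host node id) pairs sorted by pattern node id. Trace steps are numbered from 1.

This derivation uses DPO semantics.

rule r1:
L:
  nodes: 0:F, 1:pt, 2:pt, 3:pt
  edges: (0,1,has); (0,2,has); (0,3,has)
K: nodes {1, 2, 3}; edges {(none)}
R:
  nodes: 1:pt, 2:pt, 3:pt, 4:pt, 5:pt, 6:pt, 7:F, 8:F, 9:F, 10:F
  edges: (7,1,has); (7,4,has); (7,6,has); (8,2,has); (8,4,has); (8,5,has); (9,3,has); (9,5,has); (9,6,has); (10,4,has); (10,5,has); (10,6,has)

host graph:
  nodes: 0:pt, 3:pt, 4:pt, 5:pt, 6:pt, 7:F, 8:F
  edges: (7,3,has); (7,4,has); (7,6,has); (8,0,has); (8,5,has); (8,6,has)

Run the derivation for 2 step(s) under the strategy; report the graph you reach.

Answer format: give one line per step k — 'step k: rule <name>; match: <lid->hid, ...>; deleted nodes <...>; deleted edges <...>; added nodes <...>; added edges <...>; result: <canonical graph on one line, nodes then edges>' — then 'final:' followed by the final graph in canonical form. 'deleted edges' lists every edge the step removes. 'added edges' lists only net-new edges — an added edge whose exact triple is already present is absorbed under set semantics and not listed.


step 1: rule r1; match: 0->7, 1->3, 2->4, 3->6; deleted nodes 7; deleted edges (7,3,has); (7,4,has); (7,6,has); added nodes 9, 10, 11, 12, 13, 14, 15; added edges (12,3,has); (12,9,has); (12,11,has); (13,4,has); (13,9,has); (13,10,has); (14,6,has); (14,10,has); (14,11,has); (15,9,has); (15,10,has); (15,11,has); result: nodes: 0:pt, 3:pt, 4:pt, 5:pt, 6:pt, 8:F, 9:pt, 10:pt, 11:pt, 12:F, 13:F, 14:F, 15:F edges: (8,0,has); (8,5,has); (8,6,has); (12,3,has); (12,9,has); (12,11,has); (13,4,has); (13,9,has); (13,10,has); (14,6,has); (14,10,has); (14,11,has); (15,9,has); (15,10,has); (15,11,has)
step 2: rule r1; match: 0->8, 1->0, 2->5, 3->6; deleted nodes 8; deleted edges (8,0,has); (8,5,has); (8,6,has); added nodes 16, 17, 18, 19, 20, 21, 22; added edges (19,0,has); (19,16,has); (19,18,has); (20,5,has); (20,16,has); (20,17,has); (21,6,has); (21,17,has); (21,18,has); (22,16,has); (22,17,has); (22,18,has); result: nodes: 0:pt, 3:pt, 4:pt, 5:pt, 6:pt, 9:pt, 10:pt, 11:pt, 12:F, 13:F, 14:F, 15:F, 16:pt, 17:pt, 18:pt, 19:F, 20:F, 21:F, 22:F edges: (12,3,has); (12,9,has); (12,11,has); (13,4,has); (13,9,has); (13,10,has); (14,6,has); (14,10,has); (14,11,has); (15,9,has); (15,10,has); (15,11,has); (19,0,has); (19,16,has); (19,18,has); (20,5,has); (20,16,has); (20,17,has); (21,6,has); (21,17,has); (21,18,has); (22,16,has); (22,17,has); (22,18,has)
final:
nodes: 0:pt, 3:pt, 4:pt, 5:pt, 6:pt, 9:pt, 10:pt, 11:pt, 12:F, 13:F, 14:F, 15:F, 16:pt, 17:pt, 18:pt, 19:F, 20:F, 21:F, 22:F
edges: (12,3,has); (12,9,has); (12,11,has); (13,4,has); (13,9,has); (13,10,has); (14,6,has); (14,10,has); (14,11,has); (15,9,has); (15,10,has); (15,11,has); (19,0,has); (19,16,has); (19,18,has); (20,5,has); (20,16,has); (20,17,has); (21,6,has); (21,17,has); (21,18,has); (22,16,has); (22,17,has); (22,18,has)


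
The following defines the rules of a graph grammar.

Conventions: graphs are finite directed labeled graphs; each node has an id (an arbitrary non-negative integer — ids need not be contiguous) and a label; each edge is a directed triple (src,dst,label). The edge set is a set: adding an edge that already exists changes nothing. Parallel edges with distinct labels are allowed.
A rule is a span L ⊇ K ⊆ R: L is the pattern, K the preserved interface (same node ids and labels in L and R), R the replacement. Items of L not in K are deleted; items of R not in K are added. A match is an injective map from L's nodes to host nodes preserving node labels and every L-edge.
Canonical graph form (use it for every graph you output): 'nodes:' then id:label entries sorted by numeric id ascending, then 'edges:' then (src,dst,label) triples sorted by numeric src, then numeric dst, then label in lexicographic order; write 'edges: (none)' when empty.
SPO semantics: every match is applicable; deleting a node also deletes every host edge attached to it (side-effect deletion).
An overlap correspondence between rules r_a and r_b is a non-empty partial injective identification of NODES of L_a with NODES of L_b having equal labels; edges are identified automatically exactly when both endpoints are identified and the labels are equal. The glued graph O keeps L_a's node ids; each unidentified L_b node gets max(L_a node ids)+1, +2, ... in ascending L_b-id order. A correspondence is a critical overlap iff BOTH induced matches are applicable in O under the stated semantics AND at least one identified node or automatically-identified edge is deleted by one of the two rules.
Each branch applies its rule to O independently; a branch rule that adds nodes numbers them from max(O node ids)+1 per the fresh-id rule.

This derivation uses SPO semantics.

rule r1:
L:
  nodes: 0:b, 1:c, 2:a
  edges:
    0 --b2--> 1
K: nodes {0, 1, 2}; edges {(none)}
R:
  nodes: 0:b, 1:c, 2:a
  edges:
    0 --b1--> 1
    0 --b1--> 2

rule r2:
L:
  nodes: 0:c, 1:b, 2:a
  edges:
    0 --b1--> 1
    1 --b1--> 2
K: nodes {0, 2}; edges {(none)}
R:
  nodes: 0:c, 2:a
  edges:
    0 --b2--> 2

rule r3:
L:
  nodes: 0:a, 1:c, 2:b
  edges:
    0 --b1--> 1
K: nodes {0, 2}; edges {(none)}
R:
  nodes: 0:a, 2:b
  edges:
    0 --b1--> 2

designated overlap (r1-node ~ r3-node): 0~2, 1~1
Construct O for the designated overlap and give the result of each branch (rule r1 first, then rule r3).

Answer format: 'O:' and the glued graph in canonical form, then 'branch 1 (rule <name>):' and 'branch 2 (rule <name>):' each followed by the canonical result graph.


O:
nodes: 0:b, 1:c, 2:a, 3:a
edges: (0,1,b2); (3,1,b1)
branch 1 (rule r1):
nodes: 0:b, 1:c, 2:a, 3:a
edges: (0,1,b1); (0,2,b1); (3,1,b1)
branch 2 (rule r3):
nodes: 0:b, 2:a, 3:a
edges: (3,0,b1)


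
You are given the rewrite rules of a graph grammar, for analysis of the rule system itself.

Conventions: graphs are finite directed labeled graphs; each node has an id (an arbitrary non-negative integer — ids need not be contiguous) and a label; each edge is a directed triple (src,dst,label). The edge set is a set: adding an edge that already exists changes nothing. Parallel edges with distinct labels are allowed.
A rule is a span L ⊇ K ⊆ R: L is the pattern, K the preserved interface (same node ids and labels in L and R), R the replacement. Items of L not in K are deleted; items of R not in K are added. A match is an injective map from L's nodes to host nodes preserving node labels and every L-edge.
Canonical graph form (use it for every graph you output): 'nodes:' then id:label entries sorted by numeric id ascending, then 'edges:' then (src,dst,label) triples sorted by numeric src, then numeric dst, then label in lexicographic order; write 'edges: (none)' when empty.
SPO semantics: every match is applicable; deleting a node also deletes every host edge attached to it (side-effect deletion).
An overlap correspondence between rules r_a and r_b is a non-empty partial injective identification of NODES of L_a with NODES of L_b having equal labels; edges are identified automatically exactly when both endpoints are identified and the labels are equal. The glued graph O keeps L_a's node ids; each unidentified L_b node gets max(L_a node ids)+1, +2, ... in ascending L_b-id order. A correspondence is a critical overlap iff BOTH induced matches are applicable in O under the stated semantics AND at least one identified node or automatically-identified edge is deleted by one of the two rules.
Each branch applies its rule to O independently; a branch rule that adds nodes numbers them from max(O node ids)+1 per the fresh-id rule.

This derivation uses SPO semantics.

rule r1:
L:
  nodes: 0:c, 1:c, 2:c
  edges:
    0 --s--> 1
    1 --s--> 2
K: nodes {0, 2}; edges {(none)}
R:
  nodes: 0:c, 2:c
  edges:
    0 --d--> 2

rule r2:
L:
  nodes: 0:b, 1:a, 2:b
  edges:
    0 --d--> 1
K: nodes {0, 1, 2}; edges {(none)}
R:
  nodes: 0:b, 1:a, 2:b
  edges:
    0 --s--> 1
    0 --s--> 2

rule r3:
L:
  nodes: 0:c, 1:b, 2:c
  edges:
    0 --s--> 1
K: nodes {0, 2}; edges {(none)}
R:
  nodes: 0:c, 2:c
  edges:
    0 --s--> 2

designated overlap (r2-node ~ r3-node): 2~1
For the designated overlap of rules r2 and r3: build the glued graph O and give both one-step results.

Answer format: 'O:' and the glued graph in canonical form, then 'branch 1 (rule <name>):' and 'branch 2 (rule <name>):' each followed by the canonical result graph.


O:
nodes: 0:b, 1:a, 2:b, 3:c, 4:c
edges: (0,1,d); (3,2,s)
branch 1 (rule r2):
nodes: 0:b, 1:a, 2:b, 3:c, 4:c
edges: (0,1,s); (0,2,s); (3,2,s)
branch 2 (rule r3):
nodes: 0:b, 1:a, 3:c, 4:c
edges: (0,1,d); (3,4,s)


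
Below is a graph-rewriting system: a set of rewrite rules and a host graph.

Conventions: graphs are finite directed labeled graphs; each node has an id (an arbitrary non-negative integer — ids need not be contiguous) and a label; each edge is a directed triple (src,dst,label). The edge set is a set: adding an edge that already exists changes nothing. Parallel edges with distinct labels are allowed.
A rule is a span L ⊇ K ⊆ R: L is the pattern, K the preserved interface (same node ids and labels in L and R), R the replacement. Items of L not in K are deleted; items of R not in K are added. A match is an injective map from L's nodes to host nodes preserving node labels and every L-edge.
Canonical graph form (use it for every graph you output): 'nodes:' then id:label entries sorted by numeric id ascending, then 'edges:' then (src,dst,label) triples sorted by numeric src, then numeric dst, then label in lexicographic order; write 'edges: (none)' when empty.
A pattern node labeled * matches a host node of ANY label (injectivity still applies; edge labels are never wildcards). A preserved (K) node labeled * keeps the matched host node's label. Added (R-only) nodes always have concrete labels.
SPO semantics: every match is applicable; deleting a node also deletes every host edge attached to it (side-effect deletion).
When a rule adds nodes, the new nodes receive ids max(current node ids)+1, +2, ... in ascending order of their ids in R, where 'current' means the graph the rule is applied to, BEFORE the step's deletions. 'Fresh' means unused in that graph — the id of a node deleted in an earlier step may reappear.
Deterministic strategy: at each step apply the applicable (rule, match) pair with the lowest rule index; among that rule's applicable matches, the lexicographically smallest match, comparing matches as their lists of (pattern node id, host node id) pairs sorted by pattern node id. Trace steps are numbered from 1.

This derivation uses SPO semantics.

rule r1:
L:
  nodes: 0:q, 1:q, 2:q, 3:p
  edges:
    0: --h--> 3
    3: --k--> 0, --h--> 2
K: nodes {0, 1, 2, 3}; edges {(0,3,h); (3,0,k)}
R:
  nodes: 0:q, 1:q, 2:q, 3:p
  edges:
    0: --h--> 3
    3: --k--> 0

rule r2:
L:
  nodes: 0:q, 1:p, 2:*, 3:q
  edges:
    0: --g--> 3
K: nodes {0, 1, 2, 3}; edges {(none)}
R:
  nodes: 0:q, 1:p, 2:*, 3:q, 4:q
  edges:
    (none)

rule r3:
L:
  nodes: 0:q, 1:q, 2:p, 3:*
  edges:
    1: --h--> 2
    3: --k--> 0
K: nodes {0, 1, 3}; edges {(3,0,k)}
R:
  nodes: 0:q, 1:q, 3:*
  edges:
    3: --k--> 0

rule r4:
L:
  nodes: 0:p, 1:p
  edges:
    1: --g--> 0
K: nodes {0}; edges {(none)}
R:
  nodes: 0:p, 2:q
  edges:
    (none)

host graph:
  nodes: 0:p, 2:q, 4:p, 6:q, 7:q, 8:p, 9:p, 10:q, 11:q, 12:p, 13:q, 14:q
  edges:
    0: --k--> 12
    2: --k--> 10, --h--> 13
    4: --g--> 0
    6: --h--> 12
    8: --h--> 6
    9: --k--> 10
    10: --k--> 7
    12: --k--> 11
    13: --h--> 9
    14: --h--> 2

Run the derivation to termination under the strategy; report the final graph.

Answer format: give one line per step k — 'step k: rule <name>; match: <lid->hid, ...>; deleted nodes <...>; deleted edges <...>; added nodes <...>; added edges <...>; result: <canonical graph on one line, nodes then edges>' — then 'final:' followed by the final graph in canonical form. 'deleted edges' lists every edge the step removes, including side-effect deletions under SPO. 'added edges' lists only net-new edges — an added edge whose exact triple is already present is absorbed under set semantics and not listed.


step 1: rule r3; match: 0->7, 1->6, 2->12, 3->10; deleted nodes 12; deleted edges (0,12,k); (6,12,h); (12,11,k); added nodes (none); added edges (none); result: nodes: 0:p, 2:q, 4:p, 6:q, 7:q, 8:p, 9:p, 10:q, 11:q, 13:q, 14:q edges: (2,10,k); (2,13,h); (4,0,g); (8,6,h); (9,10,k); (10,7,k); (13,9,h); (14,2,h)
step 2: rule r3; match: 0->7, 1->13, 2->9, 3->10; deleted nodes 9; deleted edges (9,10,k); (13,9,h); added nodes (none); added edges (none); result: nodes: 0:p, 2:q, 4:p, 6:q, 7:q, 8:p, 10:q, 11:q, 13:q, 14:q edges: (2,10,k); (2,13,h); (4,0,g); (8,6,h); (10,7,k); (14,2,h)
step 3: rule r4; match: 0->0, 1->4; deleted nodes 4; deleted edges (4,0,g); added nodes 15; added edges (none); result: nodes: 0:p, 2:q, 6:q, 7:q, 8:p, 10:q, 11:q, 13:q, 14:q, 15:q edges: (2,10,k); (2,13,h); (8,6,h); (10,7,k); (14,2,h)
final:
nodes: 0:p, 2:q, 6:q, 7:q, 8:p, 10:q, 11:q, 13:q, 14:q, 15:q
edges: (2,10,k); (2,13,h); (8,6,h); (10,7,k); (14,2,h)


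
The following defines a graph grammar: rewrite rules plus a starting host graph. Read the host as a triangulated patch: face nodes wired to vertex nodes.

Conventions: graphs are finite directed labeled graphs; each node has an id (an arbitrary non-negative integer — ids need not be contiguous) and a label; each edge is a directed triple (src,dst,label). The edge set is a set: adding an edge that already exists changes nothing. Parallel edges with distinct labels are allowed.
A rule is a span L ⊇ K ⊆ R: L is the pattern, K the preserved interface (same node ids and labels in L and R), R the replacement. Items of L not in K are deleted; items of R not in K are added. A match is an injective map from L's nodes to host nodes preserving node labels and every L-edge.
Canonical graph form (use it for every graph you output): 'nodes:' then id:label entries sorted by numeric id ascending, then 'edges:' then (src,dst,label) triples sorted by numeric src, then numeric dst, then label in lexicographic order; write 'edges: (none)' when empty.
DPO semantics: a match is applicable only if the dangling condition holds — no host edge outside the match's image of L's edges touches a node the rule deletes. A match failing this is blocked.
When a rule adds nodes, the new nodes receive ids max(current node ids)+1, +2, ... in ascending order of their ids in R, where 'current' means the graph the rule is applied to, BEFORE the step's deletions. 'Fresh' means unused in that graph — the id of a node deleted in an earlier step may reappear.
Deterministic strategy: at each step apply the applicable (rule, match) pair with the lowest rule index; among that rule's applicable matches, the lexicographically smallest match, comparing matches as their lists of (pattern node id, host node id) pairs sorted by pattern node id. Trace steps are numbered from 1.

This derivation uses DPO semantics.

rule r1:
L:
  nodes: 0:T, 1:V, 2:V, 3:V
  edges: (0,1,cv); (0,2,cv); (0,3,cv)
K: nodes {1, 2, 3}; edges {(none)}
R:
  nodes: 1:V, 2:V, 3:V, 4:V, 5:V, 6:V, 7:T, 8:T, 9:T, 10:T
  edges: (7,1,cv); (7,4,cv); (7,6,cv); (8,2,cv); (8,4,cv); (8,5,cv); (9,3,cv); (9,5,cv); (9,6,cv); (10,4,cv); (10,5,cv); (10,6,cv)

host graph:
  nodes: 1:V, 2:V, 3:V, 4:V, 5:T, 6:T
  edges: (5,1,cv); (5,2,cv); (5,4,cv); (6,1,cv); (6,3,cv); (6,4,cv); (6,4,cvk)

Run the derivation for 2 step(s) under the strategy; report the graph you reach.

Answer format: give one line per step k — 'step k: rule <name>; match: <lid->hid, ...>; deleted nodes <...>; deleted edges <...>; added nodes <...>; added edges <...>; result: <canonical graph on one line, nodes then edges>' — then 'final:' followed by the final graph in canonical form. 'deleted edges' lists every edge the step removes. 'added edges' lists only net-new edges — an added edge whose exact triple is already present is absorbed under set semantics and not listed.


step 1: rule r1; match: 0->5, 1->1, 2->2, 3->4; deleted nodes 5; deleted edges (5,1,cv); (5,2,cv); (5,4,cv); added nodes 7, 8, 9, 10, 11, 12, 13; added edges (10,1,cv); (10,7,cv); (10,9,cv); (11,2,cv); (11,7,cv); (11,8,cv); (12,4,cv); (12,8,cv); (12,9,cv); (13,7,cv); (13,8,cv); (13,9,cv); result: nodes: 1:V, 2:V, 3:V, 4:V, 6:T, 7:V, 8:V, 9:V, 10:T, 11:T, 12:T, 13:T edges: (6,1,cv); (6,3,cv); (6,4,cv); (6,4,cvk); (10,1,cv); (10,7,cv); (10,9,cv); (11,2,cv); (11,7,cv); (11,8,cv); (12,4,cv); (12,8,cv); (12,9,cv); (13,7,cv); (13,8,cv); (13,9,cv)
step 2: rule r1; match: 0->10, 1->1, 2->7, 3->9; deleted nodes 10; deleted edges (10,1,cv); (10,7,cv); (10,9,cv); added nodes 14, 15, 16, 17, 18, 19, 20; added edges (17,1,cv); (17,14,cv); (17,16,cv); (18,7,cv); (18,14,cv); (18,15,cv); (19,9,cv); (19,15,cv); (19,16,cv); (20,14,cv); (20,15,cv); (20,16,cv); result: nodes: 1:V, 2:V, 3:V, 4:V, 6:T, 7:V, 8:V, 9:V, 11:T, 12:T, 13:T, 14:V, 15:V, 16:V, 17:T, 18:T, 19:T, 20:T edges: (6,1,cv); (6,3,cv); (6,4,cv); (6,4,cvk); (11,2,cv); (11,7,cv); (11,8,cv); (12,4,cv); (12,8,cv); (12,9,cv); (13,7,cv); (13,8,cv); (13,9,cv); (17,1,cv); (17,14,cv); (17,16,cv); (18,7,cv); (18,14,cv); (18,15,cv); (19,9,cv); (19,15,cv); (19,16,cv); (20,14,cv); (20,15,cv); (20,16,cv)
final:
nodes: 1:V, 2:V, 3:V, 4:V, 6:T, 7:V, 8:V, 9:V, 11:T, 12:T, 13:T, 14:V, 15:V, 16:V, 17:T, 18:T, 19:T, 20:T
edges: (6,1,cv); (6,3,cv); (6,4,cv); (6,4,cvk); (11,2,cv); (11,7,cv); (11,8,cv); (12,4,cv); (12,8,cv); (12,9,cv); (13,7,cv); (13,8,cv); (13,9,cv); (17,1,cv); (17,14,cv); (17,16,cv); (18,7,cv); (18,14,cv); (18,15,cv); (19,9,cv); (19,15,cv); (19,16,cv); (20,14,cv); (20,15,cv); (20,16,cv)


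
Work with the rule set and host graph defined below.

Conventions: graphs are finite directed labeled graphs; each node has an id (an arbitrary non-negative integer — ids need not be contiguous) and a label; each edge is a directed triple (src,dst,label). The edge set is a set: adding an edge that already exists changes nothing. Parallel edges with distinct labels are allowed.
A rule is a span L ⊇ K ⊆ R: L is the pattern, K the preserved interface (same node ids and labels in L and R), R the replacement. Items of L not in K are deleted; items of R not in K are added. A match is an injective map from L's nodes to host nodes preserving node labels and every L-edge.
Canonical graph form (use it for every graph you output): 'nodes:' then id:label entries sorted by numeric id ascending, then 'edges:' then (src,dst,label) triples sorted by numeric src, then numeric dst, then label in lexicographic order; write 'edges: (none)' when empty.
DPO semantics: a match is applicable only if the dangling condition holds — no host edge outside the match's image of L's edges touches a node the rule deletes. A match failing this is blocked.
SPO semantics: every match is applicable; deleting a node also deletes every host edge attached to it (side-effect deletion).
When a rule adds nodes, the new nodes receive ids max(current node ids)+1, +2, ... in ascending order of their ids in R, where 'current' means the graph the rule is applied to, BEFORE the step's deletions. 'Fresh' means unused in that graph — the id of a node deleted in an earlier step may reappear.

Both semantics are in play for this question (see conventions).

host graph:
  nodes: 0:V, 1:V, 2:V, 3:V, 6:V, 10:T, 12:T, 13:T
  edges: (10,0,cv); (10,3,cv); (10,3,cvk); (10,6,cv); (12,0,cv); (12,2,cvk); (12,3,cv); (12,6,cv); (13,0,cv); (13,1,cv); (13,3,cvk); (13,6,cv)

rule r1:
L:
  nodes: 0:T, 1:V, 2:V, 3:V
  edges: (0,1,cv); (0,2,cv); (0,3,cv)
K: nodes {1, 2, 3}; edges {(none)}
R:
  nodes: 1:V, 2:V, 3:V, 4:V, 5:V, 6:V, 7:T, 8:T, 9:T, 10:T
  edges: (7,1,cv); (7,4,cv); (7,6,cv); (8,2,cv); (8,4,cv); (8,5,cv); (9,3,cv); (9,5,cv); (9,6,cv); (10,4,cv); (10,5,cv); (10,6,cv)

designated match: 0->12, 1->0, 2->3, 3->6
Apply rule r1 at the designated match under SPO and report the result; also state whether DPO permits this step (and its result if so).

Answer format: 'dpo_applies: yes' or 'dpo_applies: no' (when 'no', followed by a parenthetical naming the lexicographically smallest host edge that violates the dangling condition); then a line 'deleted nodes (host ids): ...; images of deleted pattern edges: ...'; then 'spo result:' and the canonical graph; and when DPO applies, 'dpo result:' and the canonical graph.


dpo_applies: no
(the rule deletes node 12, which keeps host edge (12,2,cvk) outside the match image — the dangling condition fails, DPO blocks; SPO proceeds and side-deletes such edges)
deleted nodes (host ids): 12; images of deleted pattern edges: (12,0,cv); (12,3,cv); (12,6,cv)
spo result:
nodes: 0:V, 1:V, 2:V, 3:V, 6:V, 10:T, 13:T, 14:V, 15:V, 16:V, 17:T, 18:T, 19:T, 20:T
edges: (10,0,cv); (10,3,cv); (10,3,cvk); (10,6,cv); (13,0,cv); (13,1,cv); (13,3,cvk); (13,6,cv); (17,0,cv); (17,14,cv); (17,16,cv); (18,3,cv); (18,14,cv); (18,15,cv); (19,6,cv); (19,15,cv); (19,16,cv); (20,14,cv); (20,15,cv); (20,16,cv)


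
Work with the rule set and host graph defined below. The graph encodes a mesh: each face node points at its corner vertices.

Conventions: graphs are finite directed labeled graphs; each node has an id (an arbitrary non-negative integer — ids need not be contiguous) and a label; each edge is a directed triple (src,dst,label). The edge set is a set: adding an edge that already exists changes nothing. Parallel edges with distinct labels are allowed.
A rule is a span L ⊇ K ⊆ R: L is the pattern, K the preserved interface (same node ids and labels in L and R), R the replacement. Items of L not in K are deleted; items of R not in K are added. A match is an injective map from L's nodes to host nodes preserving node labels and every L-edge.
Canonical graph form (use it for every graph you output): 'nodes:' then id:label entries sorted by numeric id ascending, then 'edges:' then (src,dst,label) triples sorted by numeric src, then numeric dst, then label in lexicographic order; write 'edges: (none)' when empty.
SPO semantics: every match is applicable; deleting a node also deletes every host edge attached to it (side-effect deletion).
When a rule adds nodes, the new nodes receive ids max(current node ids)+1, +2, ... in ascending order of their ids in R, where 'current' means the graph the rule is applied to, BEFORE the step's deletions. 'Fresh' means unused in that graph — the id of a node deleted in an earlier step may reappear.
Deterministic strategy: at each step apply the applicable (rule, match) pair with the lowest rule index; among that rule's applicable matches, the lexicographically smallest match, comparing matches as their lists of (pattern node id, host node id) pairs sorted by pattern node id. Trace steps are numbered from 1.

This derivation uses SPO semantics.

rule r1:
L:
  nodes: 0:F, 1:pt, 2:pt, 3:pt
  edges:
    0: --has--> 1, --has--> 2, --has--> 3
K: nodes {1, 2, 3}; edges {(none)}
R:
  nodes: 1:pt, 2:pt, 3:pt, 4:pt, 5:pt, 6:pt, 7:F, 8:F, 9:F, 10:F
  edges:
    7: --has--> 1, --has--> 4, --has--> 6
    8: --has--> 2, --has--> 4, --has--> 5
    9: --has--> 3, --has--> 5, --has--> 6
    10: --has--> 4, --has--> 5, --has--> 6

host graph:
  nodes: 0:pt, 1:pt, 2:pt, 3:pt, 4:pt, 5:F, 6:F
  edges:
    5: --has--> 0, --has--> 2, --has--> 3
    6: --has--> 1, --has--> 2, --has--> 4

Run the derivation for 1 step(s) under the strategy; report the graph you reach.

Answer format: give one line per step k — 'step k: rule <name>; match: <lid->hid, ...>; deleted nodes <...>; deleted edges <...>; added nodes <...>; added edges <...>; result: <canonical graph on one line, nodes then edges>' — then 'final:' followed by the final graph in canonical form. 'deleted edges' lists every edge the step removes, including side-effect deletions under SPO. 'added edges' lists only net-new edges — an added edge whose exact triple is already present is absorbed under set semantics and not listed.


step 1: rule r1; match: 0->5, 1->0, 2->2, 3->3; deleted nodes 5; deleted edges (5,0,has); (5,2,has); (5,3,has); added nodes 7, 8, 9, 10, 11, 12, 13; added edges (10,0,has); (10,7,has); (10,9,has); (11,2,has); (11,7,has); (11,8,has); (12,3,has); (12,8,has); (12,9,has); (13,7,has); (13,8,has); (13,9,has); result: nodes: 0:pt, 1:pt, 2:pt, 3:pt, 4:pt, 6:F, 7:pt, 8:pt, 9:pt, 10:F, 11:F, 12:F, 13:F edges: (6,1,has); (6,2,has); (6,4,has); (10,0,has); (10,7,has); (10,9,has); (11,2,has); (11,7,has); (11,8,has); (12,3,has); (12,8,has); (12,9,has); (13,7,has); (13,8,has); (13,9,has)
final:
nodes: 0:pt, 1:pt, 2:pt, 3:pt, 4:pt, 6:F, 7:pt, 8:pt, 9:pt, 10:F, 11:F, 12:F, 13:F
edges: (6,1,has); (6,2,has); (6,4,has); (10,0,has); (10,7,has); (10,9,has); (11,2,has); (11,7,has); (11,8,has); (12,3,has); (12,8,has); (12,9,has); (13,7,has); (13,8,has); (13,9,has)


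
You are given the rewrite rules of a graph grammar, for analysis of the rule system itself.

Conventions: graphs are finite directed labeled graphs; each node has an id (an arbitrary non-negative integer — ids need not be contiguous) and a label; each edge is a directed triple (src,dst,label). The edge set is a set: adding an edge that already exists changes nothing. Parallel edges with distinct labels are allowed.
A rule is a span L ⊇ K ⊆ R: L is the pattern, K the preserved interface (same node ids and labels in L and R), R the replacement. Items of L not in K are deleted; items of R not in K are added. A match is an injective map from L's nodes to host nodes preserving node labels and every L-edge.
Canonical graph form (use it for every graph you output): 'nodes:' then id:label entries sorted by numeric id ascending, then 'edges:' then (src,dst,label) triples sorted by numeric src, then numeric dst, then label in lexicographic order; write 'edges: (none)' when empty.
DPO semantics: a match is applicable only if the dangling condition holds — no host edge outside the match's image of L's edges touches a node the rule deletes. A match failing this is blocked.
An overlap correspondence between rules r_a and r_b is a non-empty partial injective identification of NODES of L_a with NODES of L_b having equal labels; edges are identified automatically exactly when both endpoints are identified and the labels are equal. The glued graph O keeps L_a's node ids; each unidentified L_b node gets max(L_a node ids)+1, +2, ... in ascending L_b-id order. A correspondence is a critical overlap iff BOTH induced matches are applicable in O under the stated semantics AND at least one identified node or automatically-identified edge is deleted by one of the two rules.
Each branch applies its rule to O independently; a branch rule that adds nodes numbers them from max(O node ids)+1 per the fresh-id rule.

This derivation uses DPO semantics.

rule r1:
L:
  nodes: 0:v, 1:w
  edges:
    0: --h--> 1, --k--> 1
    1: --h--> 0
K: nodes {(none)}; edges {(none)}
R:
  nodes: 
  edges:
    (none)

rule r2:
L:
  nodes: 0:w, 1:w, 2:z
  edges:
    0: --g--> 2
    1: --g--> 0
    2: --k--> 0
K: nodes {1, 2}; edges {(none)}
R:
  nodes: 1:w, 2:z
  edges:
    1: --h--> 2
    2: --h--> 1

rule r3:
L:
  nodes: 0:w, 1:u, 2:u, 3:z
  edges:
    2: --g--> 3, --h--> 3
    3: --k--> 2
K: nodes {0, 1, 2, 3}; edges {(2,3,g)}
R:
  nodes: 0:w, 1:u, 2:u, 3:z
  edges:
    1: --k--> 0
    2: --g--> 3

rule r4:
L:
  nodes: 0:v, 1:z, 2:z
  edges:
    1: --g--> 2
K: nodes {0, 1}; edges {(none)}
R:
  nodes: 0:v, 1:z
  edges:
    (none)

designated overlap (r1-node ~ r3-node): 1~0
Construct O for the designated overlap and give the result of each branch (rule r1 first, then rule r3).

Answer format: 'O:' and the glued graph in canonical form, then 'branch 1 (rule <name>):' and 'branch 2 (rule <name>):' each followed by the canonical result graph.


O:
nodes: 0:v, 1:w, 2:u, 3:u, 4:z
edges: (0,1,h); (0,1,k); (1,0,h); (3,4,g); (3,4,h); (4,3,k)
branch 1 (rule r1):
nodes: 2:u, 3:u, 4:z
edges: (3,4,g); (3,4,h); (4,3,k)
branch 2 (rule r3):
nodes: 0:v, 1:w, 2:u, 3:u, 4:z
edges: (0,1,h); (0,1,k); (1,0,h); (2,1,k); (3,4,g)


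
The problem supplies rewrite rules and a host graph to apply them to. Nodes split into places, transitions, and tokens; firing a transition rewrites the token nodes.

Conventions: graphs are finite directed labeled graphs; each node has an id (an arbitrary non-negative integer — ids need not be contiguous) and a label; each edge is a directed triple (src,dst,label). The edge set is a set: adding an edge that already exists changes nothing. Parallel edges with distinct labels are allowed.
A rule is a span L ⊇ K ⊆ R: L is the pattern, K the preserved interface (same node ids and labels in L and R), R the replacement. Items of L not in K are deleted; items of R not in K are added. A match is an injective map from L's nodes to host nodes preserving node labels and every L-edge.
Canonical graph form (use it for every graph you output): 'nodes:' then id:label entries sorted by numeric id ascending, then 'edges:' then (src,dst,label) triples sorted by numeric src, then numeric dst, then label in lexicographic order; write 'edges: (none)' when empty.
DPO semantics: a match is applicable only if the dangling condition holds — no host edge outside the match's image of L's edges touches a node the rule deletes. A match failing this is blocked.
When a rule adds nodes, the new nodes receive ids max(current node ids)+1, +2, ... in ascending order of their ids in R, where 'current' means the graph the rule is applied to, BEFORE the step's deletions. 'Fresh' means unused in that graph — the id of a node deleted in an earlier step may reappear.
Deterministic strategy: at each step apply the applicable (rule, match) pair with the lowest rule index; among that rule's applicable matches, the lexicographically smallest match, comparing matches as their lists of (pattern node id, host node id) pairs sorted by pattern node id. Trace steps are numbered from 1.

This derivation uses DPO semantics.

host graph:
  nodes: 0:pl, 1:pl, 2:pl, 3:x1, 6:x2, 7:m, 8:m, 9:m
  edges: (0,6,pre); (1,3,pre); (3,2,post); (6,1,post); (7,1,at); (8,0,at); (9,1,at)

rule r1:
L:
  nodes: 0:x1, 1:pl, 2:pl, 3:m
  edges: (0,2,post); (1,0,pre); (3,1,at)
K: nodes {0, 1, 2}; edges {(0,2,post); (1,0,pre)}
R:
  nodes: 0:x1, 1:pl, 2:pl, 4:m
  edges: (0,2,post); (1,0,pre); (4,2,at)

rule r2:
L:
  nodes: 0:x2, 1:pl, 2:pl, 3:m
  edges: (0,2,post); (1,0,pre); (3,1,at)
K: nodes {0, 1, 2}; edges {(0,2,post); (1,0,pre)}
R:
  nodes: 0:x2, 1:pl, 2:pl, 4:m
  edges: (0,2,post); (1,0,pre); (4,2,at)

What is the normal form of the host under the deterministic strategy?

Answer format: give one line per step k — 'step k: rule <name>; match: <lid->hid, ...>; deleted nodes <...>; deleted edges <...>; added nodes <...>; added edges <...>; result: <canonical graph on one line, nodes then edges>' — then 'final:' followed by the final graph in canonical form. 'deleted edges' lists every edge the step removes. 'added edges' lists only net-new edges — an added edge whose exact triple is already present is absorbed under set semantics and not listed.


step 1: rule r1; match: 0->3, 1->1, 2->2, 3->7; deleted nodes 7; deleted edges (7,1,at); added nodes 10; added edges (10,2,at); result: nodes: 0:pl, 1:pl, 2:pl, 3:x1, 6:x2, 8:m, 9:m, 10:m edges: (0,6,pre); (1,3,pre); (3,2,post); (6,1,post); (8,0,at); (9,1,at); (10,2,at)
step 2: rule r1; match: 0->3, 1->1, 2->2, 3->9; deleted nodes 9; deleted edges (9,1,at); added nodes 11; added edges (11,2,at); result: nodes: 0:pl, 1:pl, 2:pl, 3:x1, 6:x2, 8:m, 10:m, 11:m edges: (0,6,pre); (1,3,pre); (3,2,post); (6,1,post); (8,0,at); (10,2,at); (11,2,at)
step 3: rule r2; match: 0->6, 1->0, 2->1, 3->8; deleted nodes 8; deleted edges (8,0,at); added nodes 12; added edges (12,1,at); result: nodes: 0:pl, 1:pl, 2:pl, 3:x1, 6:x2, 10:m, 11:m, 12:m edges: (0,6,pre); (1,3,pre); (3,2,post); (6,1,post); (10,2,at); (11,2,at); (12,1,at)
step 4: rule r1; match: 0->3, 1->1, 2->2, 3->12; deleted nodes 12; deleted edges (12,1,at); added nodes 13; added edges (13,2,at); result: nodes: 0:pl, 1:pl, 2:pl, 3:x1, 6:x2, 10:m, 11:m, 13:m edges: (0,6,pre); (1,3,pre); (3,2,post); (6,1,post); (10,2,at); (11,2,at); (13,2,at)
final:
nodes: 0:pl, 1:pl, 2:pl, 3:x1, 6:x2, 10:m, 11:m, 13:m
edges: (0,6,pre); (1,3,pre); (3,2,post); (6,1,post); (10,2,at); (11,2,at); (13,2,at)
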